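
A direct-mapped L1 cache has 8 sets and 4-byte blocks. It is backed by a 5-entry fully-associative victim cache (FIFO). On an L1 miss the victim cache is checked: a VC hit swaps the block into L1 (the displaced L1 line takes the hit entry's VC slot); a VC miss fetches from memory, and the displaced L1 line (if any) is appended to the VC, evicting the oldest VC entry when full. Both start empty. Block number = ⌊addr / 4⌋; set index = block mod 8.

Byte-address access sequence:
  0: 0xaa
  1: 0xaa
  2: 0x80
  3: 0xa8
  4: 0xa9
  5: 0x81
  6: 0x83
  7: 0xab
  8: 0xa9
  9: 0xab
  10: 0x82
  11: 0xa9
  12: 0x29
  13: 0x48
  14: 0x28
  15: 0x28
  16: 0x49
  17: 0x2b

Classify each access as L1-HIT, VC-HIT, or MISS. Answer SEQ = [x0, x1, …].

0: 0xaa (blk 42, set 2) → MISS  vc=[]
1: 0xaa (blk 42, set 2) → L1-HIT  vc=[]
2: 0x80 (blk 32, set 0) → MISS  vc=[]
3: 0xa8 (blk 42, set 2) → L1-HIT  vc=[]
4: 0xa9 (blk 42, set 2) → L1-HIT  vc=[]
5: 0x81 (blk 32, set 0) → L1-HIT  vc=[]
6: 0x83 (blk 32, set 0) → L1-HIT  vc=[]
7: 0xab (blk 42, set 2) → L1-HIT  vc=[]
8: 0xa9 (blk 42, set 2) → L1-HIT  vc=[]
9: 0xab (blk 42, set 2) → L1-HIT  vc=[]
10: 0x82 (blk 32, set 0) → L1-HIT  vc=[]
11: 0xa9 (blk 42, set 2) → L1-HIT  vc=[]
12: 0x29 (blk 10, set 2) → MISS  vc=[42]
13: 0x48 (blk 18, set 2) → MISS  vc=[42, 10]
14: 0x28 (blk 10, set 2) → VC-HIT  vc=[42, 18]
15: 0x28 (blk 10, set 2) → L1-HIT  vc=[42, 18]
16: 0x49 (blk 18, set 2) → VC-HIT  vc=[42, 10]
17: 0x2b (blk 10, set 2) → VC-HIT  vc=[42, 18]

SEQ = [MISS, L1-HIT, MISS, L1-HIT, L1-HIT, L1-HIT, L1-HIT, L1-HIT, L1-HIT, L1-HIT, L1-HIT, L1-HIT, MISS, MISS, VC-HIT, L1-HIT, VC-HIT, VC-HIT]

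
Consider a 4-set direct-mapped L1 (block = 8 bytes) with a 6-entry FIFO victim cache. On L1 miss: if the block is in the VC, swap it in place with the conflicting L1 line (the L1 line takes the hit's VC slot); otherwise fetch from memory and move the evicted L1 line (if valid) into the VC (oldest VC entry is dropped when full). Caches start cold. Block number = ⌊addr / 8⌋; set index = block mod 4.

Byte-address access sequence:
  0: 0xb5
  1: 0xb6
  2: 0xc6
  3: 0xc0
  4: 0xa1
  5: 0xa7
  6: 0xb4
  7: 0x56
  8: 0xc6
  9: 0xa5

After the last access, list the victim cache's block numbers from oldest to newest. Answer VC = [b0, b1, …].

0: 0xb5 (blk 22, set 2) → MISS  vc=[]
1: 0xb6 (blk 22, set 2) → L1-HIT  vc=[]
2: 0xc6 (blk 24, set 0) → MISS  vc=[]
3: 0xc0 (blk 24, set 0) → L1-HIT  vc=[]
4: 0xa1 (blk 20, set 0) → MISS  vc=[24]
5: 0xa7 (blk 20, set 0) → L1-HIT  vc=[24]
6: 0xb4 (blk 22, set 2) → L1-HIT  vc=[24]
7: 0x56 (blk 10, set 2) → MISS  vc=[24, 22]
8: 0xc6 (blk 24, set 0) → VC-HIT  vc=[20, 22]
9: 0xa5 (blk 20, set 0) → VC-HIT  vc=[24, 22]

VC = [24, 22]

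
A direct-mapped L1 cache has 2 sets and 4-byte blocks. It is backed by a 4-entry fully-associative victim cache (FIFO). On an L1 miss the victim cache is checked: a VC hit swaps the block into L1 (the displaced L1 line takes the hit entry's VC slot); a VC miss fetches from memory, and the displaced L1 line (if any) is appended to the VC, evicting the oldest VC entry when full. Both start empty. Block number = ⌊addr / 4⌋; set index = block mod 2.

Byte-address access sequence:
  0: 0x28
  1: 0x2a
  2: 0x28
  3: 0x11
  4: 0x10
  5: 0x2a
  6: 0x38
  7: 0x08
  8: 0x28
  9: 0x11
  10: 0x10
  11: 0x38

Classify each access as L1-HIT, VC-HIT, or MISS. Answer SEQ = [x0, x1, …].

0: 0x28 (blk 10, set 0) → MISS  vc=[]
1: 0x2a (blk 10, set 0) → L1-HIT  vc=[]
2: 0x28 (blk 10, set 0) → L1-HIT  vc=[]
3: 0x11 (blk 4, set 0) → MISS  vc=[10]
4: 0x10 (blk 4, set 0) → L1-HIT  vc=[10]
5: 0x2a (blk 10, set 0) → VC-HIT  vc=[4]
6: 0x38 (blk 14, set 0) → MISS  vc=[4, 10]
7: 0x8 (blk 2, set 0) → MISS  vc=[4, 10, 14]
8: 0x28 (blk 10, set 0) → VC-HIT  vc=[4, 2, 14]
9: 0x11 (blk 4, set 0) → VC-HIT  vc=[10, 2, 14]
10: 0x10 (blk 4, set 0) → L1-HIT  vc=[10, 2, 14]
11: 0x38 (blk 14, set 0) → VC-HIT  vc=[10, 2, 4]

SEQ = [MISS, L1-HIT, L1-HIT, MISS, L1-HIT, VC-HIT, MISS, MISS, VC-HIT, VC-HIT, L1-HIT, VC-HIT]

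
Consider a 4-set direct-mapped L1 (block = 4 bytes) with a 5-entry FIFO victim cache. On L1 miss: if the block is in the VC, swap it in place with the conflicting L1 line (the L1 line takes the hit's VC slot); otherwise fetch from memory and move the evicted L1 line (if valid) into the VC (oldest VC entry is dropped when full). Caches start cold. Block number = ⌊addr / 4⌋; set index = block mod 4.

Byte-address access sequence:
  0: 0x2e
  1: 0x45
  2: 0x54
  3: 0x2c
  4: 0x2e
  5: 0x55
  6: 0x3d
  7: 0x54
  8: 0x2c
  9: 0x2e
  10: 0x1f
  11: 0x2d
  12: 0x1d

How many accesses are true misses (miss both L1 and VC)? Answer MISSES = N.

  [0] addr=0x2e blk=11 s=3: MISS | VC []
  [1] addr=0x45 blk=17 s=1: MISS | VC []
  [2] addr=0x54 blk=21 s=1: MISS | VC [17]
  [3] addr=0x2c blk=11 s=3: L1-HIT | VC [17]
  [4] addr=0x2e blk=11 s=3: L1-HIT | VC [17]
  [5] addr=0x55 blk=21 s=1: L1-HIT | VC [17]
  [6] addr=0x3d blk=15 s=3: MISS | VC [17, 11]
  [7] addr=0x54 blk=21 s=1: L1-HIT | VC [17, 11]
  [8] addr=0x2c blk=11 s=3: VC-HIT | VC [17, 15]
  [9] addr=0x2e blk=11 s=3: L1-HIT | VC [17, 15]
  [10] addr=0x1f blk=7 s=3: MISS | VC [17, 15, 11]
  [11] addr=0x2d blk=11 s=3: VC-HIT | VC [17, 15, 7]
  [12] addr=0x1d blk=7 s=3: VC-HIT | VC [17, 15, 11]

MISSES = 5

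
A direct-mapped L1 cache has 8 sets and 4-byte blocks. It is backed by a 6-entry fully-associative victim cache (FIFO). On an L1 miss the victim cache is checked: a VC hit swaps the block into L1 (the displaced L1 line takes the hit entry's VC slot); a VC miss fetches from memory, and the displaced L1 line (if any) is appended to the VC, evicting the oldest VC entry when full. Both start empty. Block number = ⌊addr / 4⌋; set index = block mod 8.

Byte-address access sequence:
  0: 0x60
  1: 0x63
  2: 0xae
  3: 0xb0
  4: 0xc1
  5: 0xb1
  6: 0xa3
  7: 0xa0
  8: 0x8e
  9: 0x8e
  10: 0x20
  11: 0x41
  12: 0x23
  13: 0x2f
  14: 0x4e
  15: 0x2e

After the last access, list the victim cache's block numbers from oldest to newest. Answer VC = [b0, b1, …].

#0 0x60→b24/s0 MISS; vc=[]
#1 0x63→b24/s0 L1-HIT; vc=[]
#2 0xae→b43/s3 MISS; vc=[]
#3 0xb0→b44/s4 MISS; vc=[]
#4 0xc1→b48/s0 MISS; vc=[24]
#5 0xb1→b44/s4 L1-HIT; vc=[24]
#6 0xa3→b40/s0 MISS; vc=[24,48]
#7 0xa0→b40/s0 L1-HIT; vc=[24,48]
#8 0x8e→b35/s3 MISS; vc=[24,48,43]
#9 0x8e→b35/s3 L1-HIT; vc=[24,48,43]
#10 0x20→b8/s0 MISS; vc=[24,48,43,40]
#11 0x41→b16/s0 MISS; vc=[24,48,43,40,8]
#12 0x23→b8/s0 VC-HIT; vc=[24,48,43,40,16]
#13 0x2f→b11/s3 MISS; vc=[24,48,43,40,16,35]
#14 0x4e→b19/s3 MISS; vc=[48,43,40,16,35,11]
#15 0x2e→b11/s3 VC-HIT; vc=[48,43,40,16,35,19]

VC = [48, 43, 40, 16, 35, 19]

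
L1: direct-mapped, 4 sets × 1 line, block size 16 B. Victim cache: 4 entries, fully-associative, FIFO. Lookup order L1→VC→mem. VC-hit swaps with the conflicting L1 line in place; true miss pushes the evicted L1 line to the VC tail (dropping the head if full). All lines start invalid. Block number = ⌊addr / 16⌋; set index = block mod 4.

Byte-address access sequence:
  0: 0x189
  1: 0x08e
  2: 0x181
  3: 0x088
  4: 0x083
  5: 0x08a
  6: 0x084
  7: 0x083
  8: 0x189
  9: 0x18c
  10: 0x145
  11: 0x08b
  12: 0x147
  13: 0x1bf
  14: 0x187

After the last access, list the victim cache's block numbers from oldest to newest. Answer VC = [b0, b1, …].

0: 0x189 (blk 24, set 0) → MISS  vc=[]
1: 0x8e (blk 8, set 0) → MISS  vc=[24]
2: 0x181 (blk 24, set 0) → VC-HIT  vc=[8]
3: 0x88 (blk 8, set 0) → VC-HIT  vc=[24]
4: 0x83 (blk 8, set 0) → L1-HIT  vc=[24]
5: 0x8a (blk 8, set 0) → L1-HIT  vc=[24]
6: 0x84 (blk 8, set 0) → L1-HIT  vc=[24]
7: 0x83 (blk 8, set 0) → L1-HIT  vc=[24]
8: 0x189 (blk 24, set 0) → VC-HIT  vc=[8]
9: 0x18c (blk 24, set 0) → L1-HIT  vc=[8]
10: 0x145 (blk 20, set 0) → MISS  vc=[8, 24]
11: 0x8b (blk 8, set 0) → VC-HIT  vc=[20, 24]
12: 0x147 (blk 20, set 0) → VC-HIT  vc=[8, 24]
13: 0x1bf (blk 27, set 3) → MISS  vc=[8, 24]
14: 0x187 (blk 24, set 0) → VC-HIT  vc=[8, 20]

VC = [8, 20]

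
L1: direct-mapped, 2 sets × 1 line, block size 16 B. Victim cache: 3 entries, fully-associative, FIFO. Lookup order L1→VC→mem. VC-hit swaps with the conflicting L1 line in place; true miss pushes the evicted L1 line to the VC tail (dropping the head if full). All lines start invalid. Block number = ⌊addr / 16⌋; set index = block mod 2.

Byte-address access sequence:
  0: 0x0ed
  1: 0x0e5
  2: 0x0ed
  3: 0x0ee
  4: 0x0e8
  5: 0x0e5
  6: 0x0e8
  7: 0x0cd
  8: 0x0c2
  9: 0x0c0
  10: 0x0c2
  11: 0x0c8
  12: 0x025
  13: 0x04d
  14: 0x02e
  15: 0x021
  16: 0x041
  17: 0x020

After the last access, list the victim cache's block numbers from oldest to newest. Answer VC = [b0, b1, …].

#0 0xed→b14/s0 MISS; vc=[]
#1 0xe5→b14/s0 L1-HIT; vc=[]
#2 0xed→b14/s0 L1-HIT; vc=[]
#3 0xee→b14/s0 L1-HIT; vc=[]
#4 0xe8→b14/s0 L1-HIT; vc=[]
#5 0xe5→b14/s0 L1-HIT; vc=[]
#6 0xe8→b14/s0 L1-HIT; vc=[]
#7 0xcd→b12/s0 MISS; vc=[14]
#8 0xc2→b12/s0 L1-HIT; vc=[14]
#9 0xc0→b12/s0 L1-HIT; vc=[14]
#10 0xc2→b12/s0 L1-HIT; vc=[14]
#11 0xc8→b12/s0 L1-HIT; vc=[14]
#12 0x25→b2/s0 MISS; vc=[14,12]
#13 0x4d→b4/s0 MISS; vc=[14,12,2]
#14 0x2e→b2/s0 VC-HIT; vc=[14,12,4]
#15 0x21→b2/s0 L1-HIT; vc=[14,12,4]
#16 0x41→b4/s0 VC-HIT; vc=[14,12,2]
#17 0x20→b2/s0 VC-HIT; vc=[14,12,4]

VC = [14, 12, 4]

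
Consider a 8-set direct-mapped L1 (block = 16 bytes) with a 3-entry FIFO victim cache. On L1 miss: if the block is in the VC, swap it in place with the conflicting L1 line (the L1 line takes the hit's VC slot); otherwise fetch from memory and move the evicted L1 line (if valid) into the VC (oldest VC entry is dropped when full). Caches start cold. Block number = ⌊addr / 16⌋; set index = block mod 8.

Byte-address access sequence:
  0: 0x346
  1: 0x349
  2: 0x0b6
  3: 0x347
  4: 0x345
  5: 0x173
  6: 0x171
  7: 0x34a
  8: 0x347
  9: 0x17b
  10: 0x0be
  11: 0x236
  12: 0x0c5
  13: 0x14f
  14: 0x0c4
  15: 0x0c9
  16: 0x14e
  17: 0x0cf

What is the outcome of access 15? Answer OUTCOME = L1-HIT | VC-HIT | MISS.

OUTCOME = L1-HIT

0: 0x346 (blk 52, set 4) → MISS  vc=[]
1: 0x349 (blk 52, set 4) → L1-HIT  vc=[]
2: 0xb6 (blk 11, set 3) → MISS  vc=[]
3: 0x347 (blk 52, set 4) → L1-HIT  vc=[]
4: 0x345 (blk 52, set 4) → L1-HIT  vc=[]
5: 0x173 (blk 23, set 7) → MISS  vc=[]
6: 0x171 (blk 23, set 7) → L1-HIT  vc=[]
7: 0x34a (blk 52, set 4) → L1-HIT  vc=[]
8: 0x347 (blk 52, set 4) → L1-HIT  vc=[]
9: 0x17b (blk 23, set 7) → L1-HIT  vc=[]
10: 0xbe (blk 11, set 3) → L1-HIT  vc=[]
11: 0x236 (blk 35, set 3) → MISS  vc=[11]
12: 0xc5 (blk 12, set 4) → MISS  vc=[11, 52]
13: 0x14f (blk 20, set 4) → MISS  vc=[11, 52, 12]
14: 0xc4 (blk 12, set 4) → VC-HIT  vc=[11, 52, 20]
15: 0xc9 (blk 12, set 4) → L1-HIT  vc=[11, 52, 20]
16: 0x14e (blk 20, set 4) → VC-HIT  vc=[11, 52, 12]
17: 0xcf (blk 12, set 4) → VC-HIT  vc=[11, 52, 20]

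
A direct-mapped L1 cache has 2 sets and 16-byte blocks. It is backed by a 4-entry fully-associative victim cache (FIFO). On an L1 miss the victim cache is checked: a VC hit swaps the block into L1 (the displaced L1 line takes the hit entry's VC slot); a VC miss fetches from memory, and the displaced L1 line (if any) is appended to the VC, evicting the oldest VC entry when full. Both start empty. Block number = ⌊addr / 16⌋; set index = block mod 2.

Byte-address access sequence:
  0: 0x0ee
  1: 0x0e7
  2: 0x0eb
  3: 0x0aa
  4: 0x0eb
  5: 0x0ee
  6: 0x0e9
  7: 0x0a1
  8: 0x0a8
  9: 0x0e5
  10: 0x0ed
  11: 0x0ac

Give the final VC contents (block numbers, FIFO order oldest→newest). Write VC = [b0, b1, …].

VC = [14]

#0 0xee→b14/s0 MISS; vc=[]
#1 0xe7→b14/s0 L1-HIT; vc=[]
#2 0xeb→b14/s0 L1-HIT; vc=[]
#3 0xaa→b10/s0 MISS; vc=[14]
#4 0xeb→b14/s0 VC-HIT; vc=[10]
#5 0xee→b14/s0 L1-HIT; vc=[10]
#6 0xe9→b14/s0 L1-HIT; vc=[10]
#7 0xa1→b10/s0 VC-HIT; vc=[14]
#8 0xa8→b10/s0 L1-HIT; vc=[14]
#9 0xe5→b14/s0 VC-HIT; vc=[10]
#10 0xed→b14/s0 L1-HIT; vc=[10]
#11 0xac→b10/s0 VC-HIT; vc=[14]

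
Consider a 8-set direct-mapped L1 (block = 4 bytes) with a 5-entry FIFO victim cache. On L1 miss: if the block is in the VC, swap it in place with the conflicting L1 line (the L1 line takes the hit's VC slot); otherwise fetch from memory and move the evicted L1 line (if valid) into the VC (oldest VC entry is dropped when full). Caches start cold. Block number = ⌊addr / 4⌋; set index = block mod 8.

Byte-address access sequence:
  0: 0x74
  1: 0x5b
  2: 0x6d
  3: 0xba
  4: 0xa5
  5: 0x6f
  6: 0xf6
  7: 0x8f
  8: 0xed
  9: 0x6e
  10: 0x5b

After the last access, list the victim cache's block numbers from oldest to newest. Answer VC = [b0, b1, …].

VC = [46, 29, 59, 35]

  [0] addr=0x74 blk=29 s=5: MISS | VC []
  [1] addr=0x5b blk=22 s=6: MISS | VC []
  [2] addr=0x6d blk=27 s=3: MISS | VC []
  [3] addr=0xba blk=46 s=6: MISS | VC [22]
  [4] addr=0xa5 blk=41 s=1: MISS | VC [22]
  [5] addr=0x6f blk=27 s=3: L1-HIT | VC [22]
  [6] addr=0xf6 blk=61 s=5: MISS | VC [22, 29]
  [7] addr=0x8f blk=35 s=3: MISS | VC [22, 29, 27]
  [8] addr=0xed blk=59 s=3: MISS | VC [22, 29, 27, 35]
  [9] addr=0x6e blk=27 s=3: VC-HIT | VC [22, 29, 59, 35]
  [10] addr=0x5b blk=22 s=6: VC-HIT | VC [46, 29, 59, 35]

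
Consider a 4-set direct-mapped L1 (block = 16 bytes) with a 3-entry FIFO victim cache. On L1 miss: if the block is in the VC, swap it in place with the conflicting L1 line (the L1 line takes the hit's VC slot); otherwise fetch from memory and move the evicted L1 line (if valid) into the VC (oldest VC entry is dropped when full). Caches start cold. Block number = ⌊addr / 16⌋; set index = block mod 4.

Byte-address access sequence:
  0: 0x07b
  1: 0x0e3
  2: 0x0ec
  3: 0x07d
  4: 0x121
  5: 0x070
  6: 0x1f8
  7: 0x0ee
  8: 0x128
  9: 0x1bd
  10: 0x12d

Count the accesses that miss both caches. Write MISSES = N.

MISSES = 5

#0 0x7b→b7/s3 MISS; vc=[]
#1 0xe3→b14/s2 MISS; vc=[]
#2 0xec→b14/s2 L1-HIT; vc=[]
#3 0x7d→b7/s3 L1-HIT; vc=[]
#4 0x121→b18/s2 MISS; vc=[14]
#5 0x70→b7/s3 L1-HIT; vc=[14]
#6 0x1f8→b31/s3 MISS; vc=[14,7]
#7 0xee→b14/s2 VC-HIT; vc=[18,7]
#8 0x128→b18/s2 VC-HIT; vc=[14,7]
#9 0x1bd→b27/s3 MISS; vc=[14,7,31]
#10 0x12d→b18/s2 L1-HIT; vc=[14,7,31]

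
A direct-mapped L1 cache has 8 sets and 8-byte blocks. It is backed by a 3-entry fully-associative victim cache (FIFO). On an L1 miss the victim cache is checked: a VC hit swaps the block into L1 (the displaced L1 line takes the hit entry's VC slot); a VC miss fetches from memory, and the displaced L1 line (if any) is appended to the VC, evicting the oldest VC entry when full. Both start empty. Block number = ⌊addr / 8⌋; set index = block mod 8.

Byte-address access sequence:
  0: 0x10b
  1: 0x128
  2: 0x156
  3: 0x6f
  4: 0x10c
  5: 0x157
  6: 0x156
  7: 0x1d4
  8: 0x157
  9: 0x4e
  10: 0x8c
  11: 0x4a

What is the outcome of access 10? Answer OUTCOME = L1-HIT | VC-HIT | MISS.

OUTCOME = MISS

#0 0x10b→b33/s1 MISS; vc=[]
#1 0x128→b37/s5 MISS; vc=[]
#2 0x156→b42/s2 MISS; vc=[]
#3 0x6f→b13/s5 MISS; vc=[37]
#4 0x10c→b33/s1 L1-HIT; vc=[37]
#5 0x157→b42/s2 L1-HIT; vc=[37]
#6 0x156→b42/s2 L1-HIT; vc=[37]
#7 0x1d4→b58/s2 MISS; vc=[37,42]
#8 0x157→b42/s2 VC-HIT; vc=[37,58]
#9 0x4e→b9/s1 MISS; vc=[37,58,33]
#10 0x8c→b17/s1 MISS; vc=[58,33,9]
#11 0x4a→b9/s1 VC-HIT; vc=[58,33,17]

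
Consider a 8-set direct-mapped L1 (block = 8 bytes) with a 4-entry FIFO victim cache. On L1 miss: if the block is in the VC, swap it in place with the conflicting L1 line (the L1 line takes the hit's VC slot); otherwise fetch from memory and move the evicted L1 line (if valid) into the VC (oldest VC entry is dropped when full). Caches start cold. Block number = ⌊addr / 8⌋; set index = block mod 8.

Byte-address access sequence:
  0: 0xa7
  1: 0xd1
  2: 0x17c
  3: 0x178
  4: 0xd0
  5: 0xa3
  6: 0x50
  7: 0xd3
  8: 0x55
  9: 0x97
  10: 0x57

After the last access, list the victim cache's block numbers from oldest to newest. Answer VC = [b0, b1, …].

VC = [26, 18]

#0 0xa7→b20/s4 MISS; vc=[]
#1 0xd1→b26/s2 MISS; vc=[]
#2 0x17c→b47/s7 MISS; vc=[]
#3 0x178→b47/s7 L1-HIT; vc=[]
#4 0xd0→b26/s2 L1-HIT; vc=[]
#5 0xa3→b20/s4 L1-HIT; vc=[]
#6 0x50→b10/s2 MISS; vc=[26]
#7 0xd3→b26/s2 VC-HIT; vc=[10]
#8 0x55→b10/s2 VC-HIT; vc=[26]
#9 0x97→b18/s2 MISS; vc=[26,10]
#10 0x57→b10/s2 VC-HIT; vc=[26,18]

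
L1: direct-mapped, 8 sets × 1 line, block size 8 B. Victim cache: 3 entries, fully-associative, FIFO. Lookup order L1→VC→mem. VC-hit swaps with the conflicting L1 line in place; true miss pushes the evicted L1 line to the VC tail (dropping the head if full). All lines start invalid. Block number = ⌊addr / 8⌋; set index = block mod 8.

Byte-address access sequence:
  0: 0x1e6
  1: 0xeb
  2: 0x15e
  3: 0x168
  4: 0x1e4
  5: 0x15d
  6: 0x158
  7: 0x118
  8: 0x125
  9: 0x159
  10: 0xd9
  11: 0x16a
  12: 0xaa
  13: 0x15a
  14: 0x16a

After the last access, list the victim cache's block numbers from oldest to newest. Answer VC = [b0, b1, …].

0: 0x1e6 (blk 60, set 4) → MISS  vc=[]
1: 0xeb (blk 29, set 5) → MISS  vc=[]
2: 0x15e (blk 43, set 3) → MISS  vc=[]
3: 0x168 (blk 45, set 5) → MISS  vc=[29]
4: 0x1e4 (blk 60, set 4) → L1-HIT  vc=[29]
5: 0x15d (blk 43, set 3) → L1-HIT  vc=[29]
6: 0x158 (blk 43, set 3) → L1-HIT  vc=[29]
7: 0x118 (blk 35, set 3) → MISS  vc=[29, 43]
8: 0x125 (blk 36, set 4) → MISS  vc=[29, 43, 60]
9: 0x159 (blk 43, set 3) → VC-HIT  vc=[29, 35, 60]
10: 0xd9 (blk 27, set 3) → MISS  vc=[35, 60, 43]
11: 0x16a (blk 45, set 5) → L1-HIT  vc=[35, 60, 43]
12: 0xaa (blk 21, set 5) → MISS  vc=[60, 43, 45]
13: 0x15a (blk 43, set 3) → VC-HIT  vc=[60, 27, 45]
14: 0x16a (blk 45, set 5) → VC-HIT  vc=[60, 27, 21]

VC = [60, 27, 21]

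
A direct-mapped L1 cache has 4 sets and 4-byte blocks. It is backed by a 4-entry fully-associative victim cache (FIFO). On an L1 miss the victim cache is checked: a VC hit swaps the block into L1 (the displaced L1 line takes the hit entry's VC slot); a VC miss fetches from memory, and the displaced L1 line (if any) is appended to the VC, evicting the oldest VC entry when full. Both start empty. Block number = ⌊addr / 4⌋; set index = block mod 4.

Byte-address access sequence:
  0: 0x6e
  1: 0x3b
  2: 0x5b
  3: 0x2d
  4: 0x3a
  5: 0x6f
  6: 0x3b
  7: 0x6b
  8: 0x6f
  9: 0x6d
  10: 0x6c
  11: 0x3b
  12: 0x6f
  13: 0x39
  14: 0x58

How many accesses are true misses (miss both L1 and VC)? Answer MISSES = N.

  [0] addr=0x6e blk=27 s=3: MISS | VC []
  [1] addr=0x3b blk=14 s=2: MISS | VC []
  [2] addr=0x5b blk=22 s=2: MISS | VC [14]
  [3] addr=0x2d blk=11 s=3: MISS | VC [14, 27]
  [4] addr=0x3a blk=14 s=2: VC-HIT | VC [22, 27]
  [5] addr=0x6f blk=27 s=3: VC-HIT | VC [22, 11]
  [6] addr=0x3b blk=14 s=2: L1-HIT | VC [22, 11]
  [7] addr=0x6b blk=26 s=2: MISS | VC [22, 11, 14]
  [8] addr=0x6f blk=27 s=3: L1-HIT | VC [22, 11, 14]
  [9] addr=0x6d blk=27 s=3: L1-HIT | VC [22, 11, 14]
  [10] addr=0x6c blk=27 s=3: L1-HIT | VC [22, 11, 14]
  [11] addr=0x3b blk=14 s=2: VC-HIT | VC [22, 11, 26]
  [12] addr=0x6f blk=27 s=3: L1-HIT | VC [22, 11, 26]
  [13] addr=0x39 blk=14 s=2: L1-HIT | VC [22, 11, 26]
  [14] addr=0x58 blk=22 s=2: VC-HIT | VC [14, 11, 26]

MISSES = 5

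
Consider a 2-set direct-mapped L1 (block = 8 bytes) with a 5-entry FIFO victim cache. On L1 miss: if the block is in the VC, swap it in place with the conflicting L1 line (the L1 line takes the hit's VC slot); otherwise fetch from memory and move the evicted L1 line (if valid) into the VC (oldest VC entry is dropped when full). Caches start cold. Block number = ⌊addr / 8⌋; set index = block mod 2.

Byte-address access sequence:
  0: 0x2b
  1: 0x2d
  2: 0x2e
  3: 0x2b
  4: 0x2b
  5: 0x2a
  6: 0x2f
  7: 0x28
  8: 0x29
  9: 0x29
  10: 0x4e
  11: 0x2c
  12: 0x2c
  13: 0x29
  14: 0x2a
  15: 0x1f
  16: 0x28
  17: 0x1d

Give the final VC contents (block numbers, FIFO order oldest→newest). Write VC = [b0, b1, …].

VC = [9, 5]

0: 0x2b (blk 5, set 1) → MISS  vc=[]
1: 0x2d (blk 5, set 1) → L1-HIT  vc=[]
2: 0x2e (blk 5, set 1) → L1-HIT  vc=[]
3: 0x2b (blk 5, set 1) → L1-HIT  vc=[]
4: 0x2b (blk 5, set 1) → L1-HIT  vc=[]
5: 0x2a (blk 5, set 1) → L1-HIT  vc=[]
6: 0x2f (blk 5, set 1) → L1-HIT  vc=[]
7: 0x28 (blk 5, set 1) → L1-HIT  vc=[]
8: 0x29 (blk 5, set 1) → L1-HIT  vc=[]
9: 0x29 (blk 5, set 1) → L1-HIT  vc=[]
10: 0x4e (blk 9, set 1) → MISS  vc=[5]
11: 0x2c (blk 5, set 1) → VC-HIT  vc=[9]
12: 0x2c (blk 5, set 1) → L1-HIT  vc=[9]
13: 0x29 (blk 5, set 1) → L1-HIT  vc=[9]
14: 0x2a (blk 5, set 1) → L1-HIT  vc=[9]
15: 0x1f (blk 3, set 1) → MISS  vc=[9, 5]
16: 0x28 (blk 5, set 1) → VC-HIT  vc=[9, 3]
17: 0x1d (blk 3, set 1) → VC-HIT  vc=[9, 5]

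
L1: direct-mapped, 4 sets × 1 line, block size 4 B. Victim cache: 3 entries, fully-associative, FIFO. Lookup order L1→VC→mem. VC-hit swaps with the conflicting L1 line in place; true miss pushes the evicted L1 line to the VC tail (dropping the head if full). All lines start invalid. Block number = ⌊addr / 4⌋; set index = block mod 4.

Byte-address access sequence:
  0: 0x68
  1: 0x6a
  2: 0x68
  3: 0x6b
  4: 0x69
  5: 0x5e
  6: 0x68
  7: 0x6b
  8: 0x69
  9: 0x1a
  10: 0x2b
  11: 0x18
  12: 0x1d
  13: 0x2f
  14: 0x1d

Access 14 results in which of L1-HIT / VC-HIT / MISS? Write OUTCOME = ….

OUTCOME = VC-HIT

  [0] addr=0x68 blk=26 s=2: MISS | VC []
  [1] addr=0x6a blk=26 s=2: L1-HIT | VC []
  [2] addr=0x68 blk=26 s=2: L1-HIT | VC []
  [3] addr=0x6b blk=26 s=2: L1-HIT | VC []
  [4] addr=0x69 blk=26 s=2: L1-HIT | VC []
  [5] addr=0x5e blk=23 s=3: MISS | VC []
  [6] addr=0x68 blk=26 s=2: L1-HIT | VC []
  [7] addr=0x6b blk=26 s=2: L1-HIT | VC []
  [8] addr=0x69 blk=26 s=2: L1-HIT | VC []
  [9] addr=0x1a blk=6 s=2: MISS | VC [26]
  [10] addr=0x2b blk=10 s=2: MISS | VC [26, 6]
  [11] addr=0x18 blk=6 s=2: VC-HIT | VC [26, 10]
  [12] addr=0x1d blk=7 s=3: MISS | VC [26, 10, 23]
  [13] addr=0x2f blk=11 s=3: MISS | VC [10, 23, 7]
  [14] addr=0x1d blk=7 s=3: VC-HIT | VC [10, 23, 11]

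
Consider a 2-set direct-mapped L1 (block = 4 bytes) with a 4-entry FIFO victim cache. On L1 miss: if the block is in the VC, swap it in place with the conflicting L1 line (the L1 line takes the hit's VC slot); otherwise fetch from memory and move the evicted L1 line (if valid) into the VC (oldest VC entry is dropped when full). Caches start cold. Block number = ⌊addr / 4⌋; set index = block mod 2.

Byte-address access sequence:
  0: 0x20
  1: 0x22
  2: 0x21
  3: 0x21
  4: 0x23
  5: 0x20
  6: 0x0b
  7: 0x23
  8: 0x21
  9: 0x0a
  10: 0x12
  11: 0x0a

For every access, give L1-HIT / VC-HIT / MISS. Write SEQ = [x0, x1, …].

SEQ = [MISS, L1-HIT, L1-HIT, L1-HIT, L1-HIT, L1-HIT, MISS, VC-HIT, L1-HIT, VC-HIT, MISS, VC-HIT]

#0 0x20→b8/s0 MISS; vc=[]
#1 0x22→b8/s0 L1-HIT; vc=[]
#2 0x21→b8/s0 L1-HIT; vc=[]
#3 0x21→b8/s0 L1-HIT; vc=[]
#4 0x23→b8/s0 L1-HIT; vc=[]
#5 0x20→b8/s0 L1-HIT; vc=[]
#6 0xb→b2/s0 MISS; vc=[8]
#7 0x23→b8/s0 VC-HIT; vc=[2]
#8 0x21→b8/s0 L1-HIT; vc=[2]
#9 0xa→b2/s0 VC-HIT; vc=[8]
#10 0x12→b4/s0 MISS; vc=[8,2]
#11 0xa→b2/s0 VC-HIT; vc=[8,4]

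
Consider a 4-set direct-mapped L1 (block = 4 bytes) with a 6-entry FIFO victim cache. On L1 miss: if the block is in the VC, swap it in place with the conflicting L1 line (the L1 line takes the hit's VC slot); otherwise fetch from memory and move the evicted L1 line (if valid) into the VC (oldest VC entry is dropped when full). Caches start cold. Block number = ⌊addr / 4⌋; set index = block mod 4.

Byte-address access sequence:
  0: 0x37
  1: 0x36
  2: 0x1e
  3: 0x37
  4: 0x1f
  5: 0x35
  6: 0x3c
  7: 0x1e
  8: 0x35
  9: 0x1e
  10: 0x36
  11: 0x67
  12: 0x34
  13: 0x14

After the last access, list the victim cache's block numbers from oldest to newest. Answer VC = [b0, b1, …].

VC = [15, 25, 13]

#0 0x37→b13/s1 MISS; vc=[]
#1 0x36→b13/s1 L1-HIT; vc=[]
#2 0x1e→b7/s3 MISS; vc=[]
#3 0x37→b13/s1 L1-HIT; vc=[]
#4 0x1f→b7/s3 L1-HIT; vc=[]
#5 0x35→b13/s1 L1-HIT; vc=[]
#6 0x3c→b15/s3 MISS; vc=[7]
#7 0x1e→b7/s3 VC-HIT; vc=[15]
#8 0x35→b13/s1 L1-HIT; vc=[15]
#9 0x1e→b7/s3 L1-HIT; vc=[15]
#10 0x36→b13/s1 L1-HIT; vc=[15]
#11 0x67→b25/s1 MISS; vc=[15,13]
#12 0x34→b13/s1 VC-HIT; vc=[15,25]
#13 0x14→b5/s1 MISS; vc=[15,25,13]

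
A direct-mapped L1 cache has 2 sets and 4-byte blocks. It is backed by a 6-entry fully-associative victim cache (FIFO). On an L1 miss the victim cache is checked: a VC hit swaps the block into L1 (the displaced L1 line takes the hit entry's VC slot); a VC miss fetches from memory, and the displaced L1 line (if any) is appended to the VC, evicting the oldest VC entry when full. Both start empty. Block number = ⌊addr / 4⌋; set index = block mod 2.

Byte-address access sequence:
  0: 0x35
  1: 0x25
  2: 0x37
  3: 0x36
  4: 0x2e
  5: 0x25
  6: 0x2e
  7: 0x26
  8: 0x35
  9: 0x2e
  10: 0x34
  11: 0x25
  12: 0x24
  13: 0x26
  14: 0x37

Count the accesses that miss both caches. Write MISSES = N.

#0 0x35→b13/s1 MISS; vc=[]
#1 0x25→b9/s1 MISS; vc=[13]
#2 0x37→b13/s1 VC-HIT; vc=[9]
#3 0x36→b13/s1 L1-HIT; vc=[9]
#4 0x2e→b11/s1 MISS; vc=[9,13]
#5 0x25→b9/s1 VC-HIT; vc=[11,13]
#6 0x2e→b11/s1 VC-HIT; vc=[9,13]
#7 0x26→b9/s1 VC-HIT; vc=[11,13]
#8 0x35→b13/s1 VC-HIT; vc=[11,9]
#9 0x2e→b11/s1 VC-HIT; vc=[13,9]
#10 0x34→b13/s1 VC-HIT; vc=[11,9]
#11 0x25→b9/s1 VC-HIT; vc=[11,13]
#12 0x24→b9/s1 L1-HIT; vc=[11,13]
#13 0x26→b9/s1 L1-HIT; vc=[11,13]
#14 0x37→b13/s1 VC-HIT; vc=[11,9]

MISSES = 3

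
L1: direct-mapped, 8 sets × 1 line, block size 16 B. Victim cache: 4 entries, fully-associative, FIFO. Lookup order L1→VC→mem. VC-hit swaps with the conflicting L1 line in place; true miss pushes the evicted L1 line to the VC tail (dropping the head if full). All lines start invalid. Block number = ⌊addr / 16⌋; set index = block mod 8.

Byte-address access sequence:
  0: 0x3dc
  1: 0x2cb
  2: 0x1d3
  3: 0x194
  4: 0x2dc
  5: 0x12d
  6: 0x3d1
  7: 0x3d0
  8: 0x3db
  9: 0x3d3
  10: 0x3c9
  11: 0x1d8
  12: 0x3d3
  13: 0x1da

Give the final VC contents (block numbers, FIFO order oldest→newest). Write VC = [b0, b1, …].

  [0] addr=0x3dc blk=61 s=5: MISS | VC []
  [1] addr=0x2cb blk=44 s=4: MISS | VC []
  [2] addr=0x1d3 blk=29 s=5: MISS | VC [61]
  [3] addr=0x194 blk=25 s=1: MISS | VC [61]
  [4] addr=0x2dc blk=45 s=5: MISS | VC [61, 29]
  [5] addr=0x12d blk=18 s=2: MISS | VC [61, 29]
  [6] addr=0x3d1 blk=61 s=5: VC-HIT | VC [45, 29]
  [7] addr=0x3d0 blk=61 s=5: L1-HIT | VC [45, 29]
  [8] addr=0x3db blk=61 s=5: L1-HIT | VC [45, 29]
  [9] addr=0x3d3 blk=61 s=5: L1-HIT | VC [45, 29]
  [10] addr=0x3c9 blk=60 s=4: MISS | VC [45, 29, 44]
  [11] addr=0x1d8 blk=29 s=5: VC-HIT | VC [45, 61, 44]
  [12] addr=0x3d3 blk=61 s=5: VC-HIT | VC [45, 29, 44]
  [13] addr=0x1da blk=29 s=5: VC-HIT | VC [45, 61, 44]

VC = [45, 61, 44]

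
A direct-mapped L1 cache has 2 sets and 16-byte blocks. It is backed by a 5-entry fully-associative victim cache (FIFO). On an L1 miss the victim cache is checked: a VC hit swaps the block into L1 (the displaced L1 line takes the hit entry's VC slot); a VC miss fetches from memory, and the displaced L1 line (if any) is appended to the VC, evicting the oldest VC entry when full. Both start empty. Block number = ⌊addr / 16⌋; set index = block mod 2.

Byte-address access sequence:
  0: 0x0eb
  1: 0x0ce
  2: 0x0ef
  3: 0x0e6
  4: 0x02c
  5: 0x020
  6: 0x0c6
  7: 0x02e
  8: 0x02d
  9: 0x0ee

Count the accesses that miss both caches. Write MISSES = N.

0: 0xeb (blk 14, set 0) → MISS  vc=[]
1: 0xce (blk 12, set 0) → MISS  vc=[14]
2: 0xef (blk 14, set 0) → VC-HIT  vc=[12]
3: 0xe6 (blk 14, set 0) → L1-HIT  vc=[12]
4: 0x2c (blk 2, set 0) → MISS  vc=[12, 14]
5: 0x20 (blk 2, set 0) → L1-HIT  vc=[12, 14]
6: 0xc6 (blk 12, set 0) → VC-HIT  vc=[2, 14]
7: 0x2e (blk 2, set 0) → VC-HIT  vc=[12, 14]
8: 0x2d (blk 2, set 0) → L1-HIT  vc=[12, 14]
9: 0xee (blk 14, set 0) → VC-HIT  vc=[12, 2]

MISSES = 3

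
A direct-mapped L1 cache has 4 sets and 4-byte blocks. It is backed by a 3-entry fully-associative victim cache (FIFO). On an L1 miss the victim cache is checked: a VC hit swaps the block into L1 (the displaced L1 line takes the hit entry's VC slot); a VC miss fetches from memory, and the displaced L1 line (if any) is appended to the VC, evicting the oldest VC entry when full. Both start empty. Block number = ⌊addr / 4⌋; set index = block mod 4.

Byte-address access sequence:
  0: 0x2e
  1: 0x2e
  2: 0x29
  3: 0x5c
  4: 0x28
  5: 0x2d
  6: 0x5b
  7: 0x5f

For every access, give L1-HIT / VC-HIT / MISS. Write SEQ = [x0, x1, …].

SEQ = [MISS, L1-HIT, MISS, MISS, L1-HIT, VC-HIT, MISS, VC-HIT]

0: 0x2e (blk 11, set 3) → MISS  vc=[]
1: 0x2e (blk 11, set 3) → L1-HIT  vc=[]
2: 0x29 (blk 10, set 2) → MISS  vc=[]
3: 0x5c (blk 23, set 3) → MISS  vc=[11]
4: 0x28 (blk 10, set 2) → L1-HIT  vc=[11]
5: 0x2d (blk 11, set 3) → VC-HIT  vc=[23]
6: 0x5b (blk 22, set 2) → MISS  vc=[23, 10]
7: 0x5f (blk 23, set 3) → VC-HIT  vc=[11, 10]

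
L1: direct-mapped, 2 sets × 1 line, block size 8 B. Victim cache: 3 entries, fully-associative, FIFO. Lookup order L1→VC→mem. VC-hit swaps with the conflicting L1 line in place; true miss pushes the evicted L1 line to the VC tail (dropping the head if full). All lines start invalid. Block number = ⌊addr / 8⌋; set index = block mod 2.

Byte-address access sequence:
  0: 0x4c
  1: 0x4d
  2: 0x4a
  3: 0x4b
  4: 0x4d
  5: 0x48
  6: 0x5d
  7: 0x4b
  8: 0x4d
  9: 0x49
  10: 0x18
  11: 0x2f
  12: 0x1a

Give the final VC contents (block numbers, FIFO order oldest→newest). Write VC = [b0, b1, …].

VC = [11, 9, 5]

0: 0x4c (blk 9, set 1) → MISS  vc=[]
1: 0x4d (blk 9, set 1) → L1-HIT  vc=[]
2: 0x4a (blk 9, set 1) → L1-HIT  vc=[]
3: 0x4b (blk 9, set 1) → L1-HIT  vc=[]
4: 0x4d (blk 9, set 1) → L1-HIT  vc=[]
5: 0x48 (blk 9, set 1) → L1-HIT  vc=[]
6: 0x5d (blk 11, set 1) → MISS  vc=[9]
7: 0x4b (blk 9, set 1) → VC-HIT  vc=[11]
8: 0x4d (blk 9, set 1) → L1-HIT  vc=[11]
9: 0x49 (blk 9, set 1) → L1-HIT  vc=[11]
10: 0x18 (blk 3, set 1) → MISS  vc=[11, 9]
11: 0x2f (blk 5, set 1) → MISS  vc=[11, 9, 3]
12: 0x1a (blk 3, set 1) → VC-HIT  vc=[11, 9, 5]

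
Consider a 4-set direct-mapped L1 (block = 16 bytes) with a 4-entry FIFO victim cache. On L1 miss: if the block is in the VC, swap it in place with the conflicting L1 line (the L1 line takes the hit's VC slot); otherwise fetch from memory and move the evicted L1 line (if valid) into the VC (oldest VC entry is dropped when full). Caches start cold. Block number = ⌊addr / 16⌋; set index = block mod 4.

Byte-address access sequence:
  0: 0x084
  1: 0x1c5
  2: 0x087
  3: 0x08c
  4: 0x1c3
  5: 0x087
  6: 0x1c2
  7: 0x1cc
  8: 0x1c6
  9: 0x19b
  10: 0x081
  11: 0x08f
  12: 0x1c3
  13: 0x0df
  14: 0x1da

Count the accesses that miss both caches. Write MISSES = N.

  [0] addr=0x84 blk=8 s=0: MISS | VC []
  [1] addr=0x1c5 blk=28 s=0: MISS | VC [8]
  [2] addr=0x87 blk=8 s=0: VC-HIT | VC [28]
  [3] addr=0x8c blk=8 s=0: L1-HIT | VC [28]
  [4] addr=0x1c3 blk=28 s=0: VC-HIT | VC [8]
  [5] addr=0x87 blk=8 s=0: VC-HIT | VC [28]
  [6] addr=0x1c2 blk=28 s=0: VC-HIT | VC [8]
  [7] addr=0x1cc blk=28 s=0: L1-HIT | VC [8]
  [8] addr=0x1c6 blk=28 s=0: L1-HIT | VC [8]
  [9] addr=0x19b blk=25 s=1: MISS | VC [8]
  [10] addr=0x81 blk=8 s=0: VC-HIT | VC [28]
  [11] addr=0x8f blk=8 s=0: L1-HIT | VC [28]
  [12] addr=0x1c3 blk=28 s=0: VC-HIT | VC [8]
  [13] addr=0xdf blk=13 s=1: MISS | VC [8, 25]
  [14] addr=0x1da blk=29 s=1: MISS | VC [8, 25, 13]

MISSES = 5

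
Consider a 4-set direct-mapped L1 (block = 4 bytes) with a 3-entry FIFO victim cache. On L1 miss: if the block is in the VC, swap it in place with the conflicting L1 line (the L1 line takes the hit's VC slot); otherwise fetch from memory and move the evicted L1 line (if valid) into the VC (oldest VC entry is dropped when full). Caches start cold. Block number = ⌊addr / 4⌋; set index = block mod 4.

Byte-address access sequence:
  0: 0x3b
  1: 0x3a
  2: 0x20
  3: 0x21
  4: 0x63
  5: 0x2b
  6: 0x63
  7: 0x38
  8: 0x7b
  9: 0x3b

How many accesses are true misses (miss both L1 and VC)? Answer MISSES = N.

#0 0x3b→b14/s2 MISS; vc=[]
#1 0x3a→b14/s2 L1-HIT; vc=[]
#2 0x20→b8/s0 MISS; vc=[]
#3 0x21→b8/s0 L1-HIT; vc=[]
#4 0x63→b24/s0 MISS; vc=[8]
#5 0x2b→b10/s2 MISS; vc=[8,14]
#6 0x63→b24/s0 L1-HIT; vc=[8,14]
#7 0x38→b14/s2 VC-HIT; vc=[8,10]
#8 0x7b→b30/s2 MISS; vc=[8,10,14]
#9 0x3b→b14/s2 VC-HIT; vc=[8,10,30]

MISSES = 5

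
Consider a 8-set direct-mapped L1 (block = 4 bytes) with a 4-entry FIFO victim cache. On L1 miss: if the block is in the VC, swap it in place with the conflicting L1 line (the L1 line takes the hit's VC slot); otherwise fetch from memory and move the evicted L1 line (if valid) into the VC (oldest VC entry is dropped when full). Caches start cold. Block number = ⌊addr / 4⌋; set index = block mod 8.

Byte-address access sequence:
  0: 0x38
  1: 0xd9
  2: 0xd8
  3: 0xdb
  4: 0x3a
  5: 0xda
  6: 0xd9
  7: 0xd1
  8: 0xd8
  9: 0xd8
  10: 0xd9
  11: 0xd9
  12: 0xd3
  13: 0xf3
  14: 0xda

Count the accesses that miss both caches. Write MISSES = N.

MISSES = 4

0: 0x38 (blk 14, set 6) → MISS  vc=[]
1: 0xd9 (blk 54, set 6) → MISS  vc=[14]
2: 0xd8 (blk 54, set 6) → L1-HIT  vc=[14]
3: 0xdb (blk 54, set 6) → L1-HIT  vc=[14]
4: 0x3a (blk 14, set 6) → VC-HIT  vc=[54]
5: 0xda (blk 54, set 6) → VC-HIT  vc=[14]
6: 0xd9 (blk 54, set 6) → L1-HIT  vc=[14]
7: 0xd1 (blk 52, set 4) → MISS  vc=[14]
8: 0xd8 (blk 54, set 6) → L1-HIT  vc=[14]
9: 0xd8 (blk 54, set 6) → L1-HIT  vc=[14]
10: 0xd9 (blk 54, set 6) → L1-HIT  vc=[14]
11: 0xd9 (blk 54, set 6) → L1-HIT  vc=[14]
12: 0xd3 (blk 52, set 4) → L1-HIT  vc=[14]
13: 0xf3 (blk 60, set 4) → MISS  vc=[14, 52]
14: 0xda (blk 54, set 6) → L1-HIT  vc=[14, 52]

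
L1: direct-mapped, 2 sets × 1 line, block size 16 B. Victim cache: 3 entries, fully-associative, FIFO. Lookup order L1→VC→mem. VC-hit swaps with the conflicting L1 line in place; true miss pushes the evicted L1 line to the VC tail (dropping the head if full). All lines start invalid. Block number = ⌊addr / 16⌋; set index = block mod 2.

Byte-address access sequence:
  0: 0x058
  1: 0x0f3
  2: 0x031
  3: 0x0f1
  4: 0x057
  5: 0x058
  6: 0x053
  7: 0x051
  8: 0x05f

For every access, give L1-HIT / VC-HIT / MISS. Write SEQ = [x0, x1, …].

0: 0x58 (blk 5, set 1) → MISS  vc=[]
1: 0xf3 (blk 15, set 1) → MISS  vc=[5]
2: 0x31 (blk 3, set 1) → MISS  vc=[5, 15]
3: 0xf1 (blk 15, set 1) → VC-HIT  vc=[5, 3]
4: 0x57 (blk 5, set 1) → VC-HIT  vc=[15, 3]
5: 0x58 (blk 5, set 1) → L1-HIT  vc=[15, 3]
6: 0x53 (blk 5, set 1) → L1-HIT  vc=[15, 3]
7: 0x51 (blk 5, set 1) → L1-HIT  vc=[15, 3]
8: 0x5f (blk 5, set 1) → L1-HIT  vc=[15, 3]

SEQ = [MISS, MISS, MISS, VC-HIT, VC-HIT, L1-HIT, L1-HIT, L1-HIT, L1-HIT]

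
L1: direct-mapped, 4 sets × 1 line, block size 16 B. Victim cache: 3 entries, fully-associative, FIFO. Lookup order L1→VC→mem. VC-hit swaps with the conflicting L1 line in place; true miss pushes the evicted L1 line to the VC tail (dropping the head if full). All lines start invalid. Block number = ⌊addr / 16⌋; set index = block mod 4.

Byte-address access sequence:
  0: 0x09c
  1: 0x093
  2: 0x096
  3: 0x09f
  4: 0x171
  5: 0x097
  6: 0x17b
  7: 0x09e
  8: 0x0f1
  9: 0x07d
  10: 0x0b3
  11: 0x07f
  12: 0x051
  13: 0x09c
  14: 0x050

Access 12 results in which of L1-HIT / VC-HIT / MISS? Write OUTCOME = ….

OUTCOME = MISS

0: 0x9c (blk 9, set 1) → MISS  vc=[]
1: 0x93 (blk 9, set 1) → L1-HIT  vc=[]
2: 0x96 (blk 9, set 1) → L1-HIT  vc=[]
3: 0x9f (blk 9, set 1) → L1-HIT  vc=[]
4: 0x171 (blk 23, set 3) → MISS  vc=[]
5: 0x97 (blk 9, set 1) → L1-HIT  vc=[]
6: 0x17b (blk 23, set 3) → L1-HIT  vc=[]
7: 0x9e (blk 9, set 1) → L1-HIT  vc=[]
8: 0xf1 (blk 15, set 3) → MISS  vc=[23]
9: 0x7d (blk 7, set 3) → MISS  vc=[23, 15]
10: 0xb3 (blk 11, set 3) → MISS  vc=[23, 15, 7]
11: 0x7f (blk 7, set 3) → VC-HIT  vc=[23, 15, 11]
12: 0x51 (blk 5, set 1) → MISS  vc=[15, 11, 9]
13: 0x9c (blk 9, set 1) → VC-HIT  vc=[15, 11, 5]
14: 0x50 (blk 5, set 1) → VC-HIT  vc=[15, 11, 9]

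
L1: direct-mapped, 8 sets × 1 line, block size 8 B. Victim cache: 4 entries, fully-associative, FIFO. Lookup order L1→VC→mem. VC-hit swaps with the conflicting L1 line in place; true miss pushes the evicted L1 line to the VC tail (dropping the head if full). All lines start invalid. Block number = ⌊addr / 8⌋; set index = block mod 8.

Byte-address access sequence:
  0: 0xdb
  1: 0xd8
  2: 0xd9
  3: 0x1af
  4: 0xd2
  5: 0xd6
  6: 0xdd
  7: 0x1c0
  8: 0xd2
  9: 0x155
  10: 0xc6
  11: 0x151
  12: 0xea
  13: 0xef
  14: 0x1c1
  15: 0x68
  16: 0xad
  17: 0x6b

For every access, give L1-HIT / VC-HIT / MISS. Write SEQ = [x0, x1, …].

SEQ = [MISS, L1-HIT, L1-HIT, MISS, MISS, L1-HIT, L1-HIT, MISS, L1-HIT, MISS, MISS, L1-HIT, MISS, L1-HIT, VC-HIT, MISS, MISS, VC-HIT]

#0 0xdb→b27/s3 MISS; vc=[]
#1 0xd8→b27/s3 L1-HIT; vc=[]
#2 0xd9→b27/s3 L1-HIT; vc=[]
#3 0x1af→b53/s5 MISS; vc=[]
#4 0xd2→b26/s2 MISS; vc=[]
#5 0xd6→b26/s2 L1-HIT; vc=[]
#6 0xdd→b27/s3 L1-HIT; vc=[]
#7 0x1c0→b56/s0 MISS; vc=[]
#8 0xd2→b26/s2 L1-HIT; vc=[]
#9 0x155→b42/s2 MISS; vc=[26]
#10 0xc6→b24/s0 MISS; vc=[26,56]
#11 0x151→b42/s2 L1-HIT; vc=[26,56]
#12 0xea→b29/s5 MISS; vc=[26,56,53]
#13 0xef→b29/s5 L1-HIT; vc=[26,56,53]
#14 0x1c1→b56/s0 VC-HIT; vc=[26,24,53]
#15 0x68→b13/s5 MISS; vc=[26,24,53,29]
#16 0xad→b21/s5 MISS; vc=[24,53,29,13]
#17 0x6b→b13/s5 VC-HIT; vc=[24,53,29,21]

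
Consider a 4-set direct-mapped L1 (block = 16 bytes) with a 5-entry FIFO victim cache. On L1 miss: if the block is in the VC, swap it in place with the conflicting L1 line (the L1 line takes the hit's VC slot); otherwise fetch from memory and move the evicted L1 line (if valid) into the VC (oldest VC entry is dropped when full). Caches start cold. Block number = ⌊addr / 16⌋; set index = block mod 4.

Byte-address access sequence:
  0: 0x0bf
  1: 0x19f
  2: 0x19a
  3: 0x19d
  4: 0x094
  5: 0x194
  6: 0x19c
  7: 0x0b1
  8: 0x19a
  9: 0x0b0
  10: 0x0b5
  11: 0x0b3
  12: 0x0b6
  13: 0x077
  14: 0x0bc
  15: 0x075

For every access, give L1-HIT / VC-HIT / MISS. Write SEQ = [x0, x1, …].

SEQ = [MISS, MISS, L1-HIT, L1-HIT, MISS, VC-HIT, L1-HIT, L1-HIT, L1-HIT, L1-HIT, L1-HIT, L1-HIT, L1-HIT, MISS, VC-HIT, VC-HIT]

#0 0xbf→b11/s3 MISS; vc=[]
#1 0x19f→b25/s1 MISS; vc=[]
#2 0x19a→b25/s1 L1-HIT; vc=[]
#3 0x19d→b25/s1 L1-HIT; vc=[]
#4 0x94→b9/s1 MISS; vc=[25]
#5 0x194→b25/s1 VC-HIT; vc=[9]
#6 0x19c→b25/s1 L1-HIT; vc=[9]
#7 0xb1→b11/s3 L1-HIT; vc=[9]
#8 0x19a→b25/s1 L1-HIT; vc=[9]
#9 0xb0→b11/s3 L1-HIT; vc=[9]
#10 0xb5→b11/s3 L1-HIT; vc=[9]
#11 0xb3→b11/s3 L1-HIT; vc=[9]
#12 0xb6→b11/s3 L1-HIT; vc=[9]
#13 0x77→b7/s3 MISS; vc=[9,11]
#14 0xbc→b11/s3 VC-HIT; vc=[9,7]
#15 0x75→b7/s3 VC-HIT; vc=[9,11]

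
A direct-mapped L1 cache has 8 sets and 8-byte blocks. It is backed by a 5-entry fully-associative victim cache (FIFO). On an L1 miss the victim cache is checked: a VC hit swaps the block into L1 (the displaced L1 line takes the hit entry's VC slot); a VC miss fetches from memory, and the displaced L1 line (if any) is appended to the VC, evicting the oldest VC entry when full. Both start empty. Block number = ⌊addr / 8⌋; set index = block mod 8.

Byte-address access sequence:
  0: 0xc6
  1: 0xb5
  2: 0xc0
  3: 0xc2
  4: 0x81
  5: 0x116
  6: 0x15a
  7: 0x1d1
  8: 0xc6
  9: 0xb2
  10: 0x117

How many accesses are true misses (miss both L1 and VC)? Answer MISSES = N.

  [0] addr=0xc6 blk=24 s=0: MISS | VC []
  [1] addr=0xb5 blk=22 s=6: MISS | VC []
  [2] addr=0xc0 blk=24 s=0: L1-HIT | VC []
  [3] addr=0xc2 blk=24 s=0: L1-HIT | VC []
  [4] addr=0x81 blk=16 s=0: MISS | VC [24]
  [5] addr=0x116 blk=34 s=2: MISS | VC [24]
  [6] addr=0x15a blk=43 s=3: MISS | VC [24]
  [7] addr=0x1d1 blk=58 s=2: MISS | VC [24, 34]
  [8] addr=0xc6 blk=24 s=0: VC-HIT | VC [16, 34]
  [9] addr=0xb2 blk=22 s=6: L1-HIT | VC [16, 34]
  [10] addr=0x117 blk=34 s=2: VC-HIT | VC [16, 58]

MISSES = 6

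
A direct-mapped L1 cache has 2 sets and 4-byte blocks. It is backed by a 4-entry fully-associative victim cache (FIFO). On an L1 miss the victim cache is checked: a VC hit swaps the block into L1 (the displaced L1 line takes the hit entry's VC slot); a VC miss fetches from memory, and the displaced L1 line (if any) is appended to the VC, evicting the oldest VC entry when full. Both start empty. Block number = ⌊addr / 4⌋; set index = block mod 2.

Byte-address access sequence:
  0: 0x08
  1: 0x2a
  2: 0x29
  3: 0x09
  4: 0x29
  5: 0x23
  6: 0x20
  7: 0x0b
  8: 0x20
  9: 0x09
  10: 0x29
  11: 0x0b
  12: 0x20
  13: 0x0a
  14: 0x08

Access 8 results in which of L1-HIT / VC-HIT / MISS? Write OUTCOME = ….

OUTCOME = VC-HIT

0: 0x8 (blk 2, set 0) → MISS  vc=[]
1: 0x2a (blk 10, set 0) → MISS  vc=[2]
2: 0x29 (blk 10, set 0) → L1-HIT  vc=[2]
3: 0x9 (blk 2, set 0) → VC-HIT  vc=[10]
4: 0x29 (blk 10, set 0) → VC-HIT  vc=[2]
5: 0x23 (blk 8, set 0) → MISS  vc=[2, 10]
6: 0x20 (blk 8, set 0) → L1-HIT  vc=[2, 10]
7: 0xb (blk 2, set 0) → VC-HIT  vc=[8, 10]
8: 0x20 (blk 8, set 0) → VC-HIT  vc=[2, 10]
9: 0x9 (blk 2, set 0) → VC-HIT  vc=[8, 10]
10: 0x29 (blk 10, set 0) → VC-HIT  vc=[8, 2]
11: 0xb (blk 2, set 0) → VC-HIT  vc=[8, 10]
12: 0x20 (blk 8, set 0) → VC-HIT  vc=[2, 10]
13: 0xa (blk 2, set 0) → VC-HIT  vc=[8, 10]
14: 0x8 (blk 2, set 0) → L1-HIT  vc=[8, 10]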